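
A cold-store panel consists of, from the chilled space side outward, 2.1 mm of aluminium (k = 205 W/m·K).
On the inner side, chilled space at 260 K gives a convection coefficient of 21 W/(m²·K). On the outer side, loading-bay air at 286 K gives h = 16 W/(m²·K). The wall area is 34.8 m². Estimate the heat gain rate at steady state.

Using the resistance-network approach (series):
R_inner film = 1/(h_i·A) = 1/(21×34.8) = 0.001368 K/W
R_aluminium = L/(kA) = 0.0021/(205×34.8) = 2.944×10^-7 K/W
R_outer film = 1/(h_o·A) = 1/(16×34.8) = 0.001796 K/W
R_total = 0.003165 K/W
Q = ΔT / R_total = 26 / 0.003165

Q ≈ 8220 W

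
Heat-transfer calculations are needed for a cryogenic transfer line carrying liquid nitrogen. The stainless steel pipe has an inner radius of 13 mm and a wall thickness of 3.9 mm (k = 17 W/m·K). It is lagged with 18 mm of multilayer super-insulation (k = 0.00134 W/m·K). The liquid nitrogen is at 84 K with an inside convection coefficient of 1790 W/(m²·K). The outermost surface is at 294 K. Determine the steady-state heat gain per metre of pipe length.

q′ ≈ 2.44 W/m

Treating each annulus and film as a series resistance:
R_inner film = 1/(h_i·2πr₁L) = 1/(1790×2π×0.013×1) = 0.006839 K/W
R_stainless steel pipe wall = ln(16.9/13)/(2π×17×1) = 0.002456 K/W
R_multilayer super-insulation = ln(34.9/16.9)/(2π×0.00134×1) = 86.13 K/W
R_total = 86.14 K/W
Q = ΔT/R_total = 210/86.14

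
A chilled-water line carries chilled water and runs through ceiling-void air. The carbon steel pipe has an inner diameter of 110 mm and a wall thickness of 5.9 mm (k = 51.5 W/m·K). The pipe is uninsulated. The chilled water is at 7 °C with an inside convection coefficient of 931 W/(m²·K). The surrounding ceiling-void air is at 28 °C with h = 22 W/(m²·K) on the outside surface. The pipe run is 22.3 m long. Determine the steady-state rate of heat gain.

Q ≈ 3830 W

For a radial system each layer contributes R = ln(r_out/r_in)/(2πkL); films add R = 1/(hA).
R_inner film = 1/(h_i·2πr₁L) = 1/(931×2π×0.055×22.3) = 1.394×10^-4 K/W
R_carbon steel pipe wall = ln(60.9/55)/(2π×51.5×22.3) = 1.412×10^-5 K/W
R_outer film = 1/(h_o·2πr_oL) = 1/(22×2π×0.0609×22.3) = 0.005327 K/W
R_total = 0.00548 K/W
Q = ΔT/R_total = 21/0.00548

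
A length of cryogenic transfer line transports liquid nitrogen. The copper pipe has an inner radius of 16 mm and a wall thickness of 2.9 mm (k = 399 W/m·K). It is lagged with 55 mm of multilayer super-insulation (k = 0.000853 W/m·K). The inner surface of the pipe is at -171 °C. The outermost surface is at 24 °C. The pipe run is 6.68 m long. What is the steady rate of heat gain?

Q ≈ 5.12 W

Treating each annulus and film as a series resistance:
R_copper pipe wall = ln(18.9/16)/(2π×399×6.68) = 9.947×10^-6 K/W
R_multilayer super-insulation = ln(73.9/18.9)/(2π×0.000853×6.68) = 38.09 K/W
R_total = 38.09 K/W
Q = ΔT/R_total = 195/38.09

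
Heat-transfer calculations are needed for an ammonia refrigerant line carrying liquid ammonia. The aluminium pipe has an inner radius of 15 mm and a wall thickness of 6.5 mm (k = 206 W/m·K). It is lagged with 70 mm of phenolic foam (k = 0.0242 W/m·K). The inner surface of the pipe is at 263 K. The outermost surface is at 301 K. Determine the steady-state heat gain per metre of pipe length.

For a radial system each layer contributes R = ln(r_out/r_in)/(2πkL); films add R = 1/(hA).
R_aluminium pipe wall = ln(21.5/15)/(2π×206×1) = 2.781×10^-4 K/W
R_phenolic foam = ln(91.5/21.5)/(2π×0.0242×1) = 9.525 K/W
R_total = 9.525 K/W
Q = ΔT/R_total = 38/9.525

q′ ≈ 3.99 W/m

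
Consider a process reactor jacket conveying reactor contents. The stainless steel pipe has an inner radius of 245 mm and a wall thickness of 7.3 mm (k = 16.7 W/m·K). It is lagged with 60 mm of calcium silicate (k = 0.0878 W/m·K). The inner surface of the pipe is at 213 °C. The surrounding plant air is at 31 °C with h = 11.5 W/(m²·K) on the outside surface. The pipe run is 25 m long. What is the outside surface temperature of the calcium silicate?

T ≈ 49.7 °C

Per-layer cylindrical resistances, series-summed:
R_stainless steel pipe wall = ln(252.3/245)/(2π×16.7×25) = 1.119×10^-5 K/W
R_calcium silicate = ln(312.3/252.3)/(2π×0.0878×25) = 0.01547 K/W
R_outer film = 1/(h_o·2πr_oL) = 1/(11.5×2π×0.3123×25) = 0.001773 K/W
R_total = 0.01725 K/W
Q = ΔT/R_total = 182/0.01725
Q = 10500 W
T_interface = T_inner − Q·ΣR(inner→interface) = 213 − 10500×0.01548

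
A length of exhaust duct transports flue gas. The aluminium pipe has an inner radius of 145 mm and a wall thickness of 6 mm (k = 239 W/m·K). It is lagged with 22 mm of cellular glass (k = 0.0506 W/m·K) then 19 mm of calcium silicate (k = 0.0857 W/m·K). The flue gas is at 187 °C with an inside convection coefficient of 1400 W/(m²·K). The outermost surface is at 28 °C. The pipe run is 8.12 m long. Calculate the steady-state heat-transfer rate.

Q ≈ 2080 W

For a radial system each layer contributes R = ln(r_out/r_in)/(2πkL); films add R = 1/(hA).
R_inner film = 1/(h_i·2πr₁L) = 1/(1400×2π×0.145×8.12) = 9.655×10^-5 K/W
R_aluminium pipe wall = ln(151/145)/(2π×239×8.12) = 3.325×10^-6 K/W
R_cellular glass = ln(173/151)/(2π×0.0506×8.12) = 0.05269 K/W
R_calcium silicate = ln(192/173)/(2π×0.0857×8.12) = 0.02383 K/W
R_total = 0.07662 K/W
Q = ΔT/R_total = 159/0.07662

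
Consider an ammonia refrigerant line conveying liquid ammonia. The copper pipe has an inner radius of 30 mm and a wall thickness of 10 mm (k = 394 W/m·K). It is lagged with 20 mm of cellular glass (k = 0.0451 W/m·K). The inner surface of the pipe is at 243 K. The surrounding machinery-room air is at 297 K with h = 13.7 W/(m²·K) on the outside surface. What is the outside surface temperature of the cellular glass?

Per-layer cylindrical resistances, series-summed:
R_copper pipe wall = ln(40/30)/(2π×394×1) = 1.162×10^-4 K/W
R_cellular glass = ln(60/40)/(2π×0.0451×1) = 1.431 K/W
R_outer film = 1/(h_o·2πr_oL) = 1/(13.7×2π×0.06×1) = 0.1936 K/W
R_total = 1.625 K/W
Q = ΔT/R_total = 54/1.625
Q = 33.2 W/m
T_interface = T_inner + Q·ΣR(inner→interface) = 243 + 33.2×1.431

T ≈ 291 K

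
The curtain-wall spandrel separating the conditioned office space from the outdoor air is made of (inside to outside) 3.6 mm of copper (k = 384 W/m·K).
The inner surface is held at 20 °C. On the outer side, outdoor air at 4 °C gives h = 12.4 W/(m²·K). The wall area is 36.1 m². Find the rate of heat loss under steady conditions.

Q ≈ 7160 W

Treating each layer as a thermal resistance in series:
R_copper = L/(kA) = 0.0036/(384×36.1) = 2.597×10^-7 K/W
R_outer film = 1/(h_o·A) = 1/(12.4×36.1) = 0.002234 K/W
R_total = 0.002234 K/W
Q = ΔT / R_total = 16 / 0.002234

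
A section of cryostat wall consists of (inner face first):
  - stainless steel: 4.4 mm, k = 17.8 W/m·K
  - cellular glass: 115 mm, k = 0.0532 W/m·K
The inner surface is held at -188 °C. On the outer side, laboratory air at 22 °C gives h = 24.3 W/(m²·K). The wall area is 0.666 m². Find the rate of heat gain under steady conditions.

Using the resistance-network approach (series):
R_stainless steel = L/(kA) = 0.0044/(17.8×0.666) = 3.712×10^-4 K/W
R_cellular glass = L/(kA) = 0.115/(0.0532×0.666) = 3.246 K/W
R_outer film = 1/(h_o·A) = 1/(24.3×0.666) = 0.06179 K/W
R_total = 3.308 K/W
Q = ΔT / R_total = 210 / 3.308

Q ≈ 63.5 W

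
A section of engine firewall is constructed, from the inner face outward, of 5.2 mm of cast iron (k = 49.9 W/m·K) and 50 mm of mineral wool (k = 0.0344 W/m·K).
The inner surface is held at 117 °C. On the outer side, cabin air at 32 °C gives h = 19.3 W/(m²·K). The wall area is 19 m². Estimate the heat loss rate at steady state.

Q ≈ 1070 W

Series thermal resistances:
R_cast iron = L/(kA) = 0.0052/(49.9×19) = 5.485×10^-6 K/W
R_mineral wool = L/(kA) = 0.05/(0.0344×19) = 0.0765 K/W
R_outer film = 1/(h_o·A) = 1/(19.3×19) = 0.002727 K/W
R_total = 0.07923 K/W
Q = ΔT / R_total = 85 / 0.07923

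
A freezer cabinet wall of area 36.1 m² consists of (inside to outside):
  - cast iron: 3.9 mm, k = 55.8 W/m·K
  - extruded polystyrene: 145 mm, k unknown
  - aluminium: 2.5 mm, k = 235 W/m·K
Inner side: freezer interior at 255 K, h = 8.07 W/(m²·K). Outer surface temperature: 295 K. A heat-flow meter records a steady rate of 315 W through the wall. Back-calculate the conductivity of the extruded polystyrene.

Treating each layer as a thermal resistance in series:
R_inner film = 1/(h_i·A) = 1/(8.07×36.1) = 0.003433 K/W
R_cast iron = L/(kA) = 0.0039/(55.8×36.1) = 1.936×10^-6 K/W
R_aluminium = L/(kA) = 0.0025/(235×36.1) = 2.947×10^-7 K/W
Sum of known resistances R_other = 0.003435 K/W
Total R = ΔT/Q = 40/315 = 0.127 K/W
R_extruded polystyrene = R_total − R_other = 0.1235 K/W
k = L/(R·A) = 0.145/(0.1235×36.1)

k ≈ 0.0325 W/(m·K)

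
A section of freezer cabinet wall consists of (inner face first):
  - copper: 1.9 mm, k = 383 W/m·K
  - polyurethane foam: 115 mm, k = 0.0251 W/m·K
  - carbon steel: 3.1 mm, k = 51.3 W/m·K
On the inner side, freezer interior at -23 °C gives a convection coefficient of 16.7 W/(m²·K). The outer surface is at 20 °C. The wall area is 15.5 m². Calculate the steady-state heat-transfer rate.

Model the wall as resistances in series:
R_inner film = 1/(h_i·A) = 1/(16.7×15.5) = 0.003863 K/W
R_copper = L/(kA) = 0.0019/(383×15.5) = 3.201×10^-7 K/W
R_polyurethane foam = L/(kA) = 0.115/(0.0251×15.5) = 0.2956 K/W
R_carbon steel = L/(kA) = 0.0031/(51.3×15.5) = 3.899×10^-6 K/W
R_total = 0.2995 K/W
Q = ΔT / R_total = 43 / 0.2995

Q ≈ 144 W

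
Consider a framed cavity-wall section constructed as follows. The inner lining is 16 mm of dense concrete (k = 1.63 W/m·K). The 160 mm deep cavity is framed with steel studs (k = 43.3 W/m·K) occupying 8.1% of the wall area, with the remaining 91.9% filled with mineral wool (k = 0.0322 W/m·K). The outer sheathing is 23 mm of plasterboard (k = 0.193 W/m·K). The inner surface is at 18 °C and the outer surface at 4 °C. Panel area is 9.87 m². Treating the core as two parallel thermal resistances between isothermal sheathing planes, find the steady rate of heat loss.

Q ≈ 793 W

Sheathing layers in series; stud and cavity paths in parallel between them.
R_inner = 0.016/(1.63×9.87) = 9.945×10^-4 K/W
R_stud  = 0.16/(43.3×0.081×9.87) = 0.004622 K/W
R_cav   = 0.16/(0.0322×0.919×9.87) = 0.5478 K/W
1/R_core = 1/R_stud + 1/R_cav → R_core = 0.004583 K/W
R_outer = 0.023/(0.193×9.87) = 0.01207 K/W
R_total = 0.01765 K/W
Q = ΔT/R_total = 14/0.01765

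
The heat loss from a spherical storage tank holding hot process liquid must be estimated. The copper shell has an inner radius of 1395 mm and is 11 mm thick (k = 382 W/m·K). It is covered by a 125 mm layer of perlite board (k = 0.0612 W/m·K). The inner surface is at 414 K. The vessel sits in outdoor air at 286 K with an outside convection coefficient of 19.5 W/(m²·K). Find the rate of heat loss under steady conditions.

Spherical conduction: R = (1/r_in − 1/r_out)/(4πk) per layer; series-sum.
R_copper shell = (1/1.395 − 1/1.406)/(4π×382) = 1.168×10^-6 K/W
R_perlite board = (1/1.406 − 1/1.531)/(4π×0.0612) = 0.07551 K/W
R_outer film = 1/(h·4πr_o²) = 1/(19.5×4π×1.531²) = 0.001741 K/W
R_total = 0.07725 K/W
Q = ΔT/R_total = 128/0.07725

Q ≈ 1660 W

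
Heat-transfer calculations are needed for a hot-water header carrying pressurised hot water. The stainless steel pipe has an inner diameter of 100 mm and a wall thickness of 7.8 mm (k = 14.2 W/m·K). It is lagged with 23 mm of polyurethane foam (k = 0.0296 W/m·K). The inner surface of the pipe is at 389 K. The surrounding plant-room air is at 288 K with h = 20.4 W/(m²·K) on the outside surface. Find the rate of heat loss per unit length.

Radial resistances (cylindrical: R_cond = ln(r_o/r_i)/(2πkL), R_conv = 1/(h·2πrL)):
R_stainless steel pipe wall = ln(57.8/50)/(2π×14.2×1) = 0.001625 K/W
R_polyurethane foam = ln(80.8/57.8)/(2π×0.0296×1) = 1.801 K/W
R_outer film = 1/(h_o·2πr_oL) = 1/(20.4×2π×0.0808×1) = 0.09656 K/W
R_total = 1.899 K/W
Q = ΔT/R_total = 101/1.899

q′ ≈ 53.2 W/m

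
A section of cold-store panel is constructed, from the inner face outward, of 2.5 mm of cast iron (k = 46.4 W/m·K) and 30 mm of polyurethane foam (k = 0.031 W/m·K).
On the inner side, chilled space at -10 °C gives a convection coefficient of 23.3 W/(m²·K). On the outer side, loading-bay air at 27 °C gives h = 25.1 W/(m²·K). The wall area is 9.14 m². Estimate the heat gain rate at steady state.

Q ≈ 322 W

Treating each layer as a thermal resistance in series:
R_inner film = 1/(h_i·A) = 1/(23.3×9.14) = 0.004696 K/W
R_cast iron = L/(kA) = 0.0025/(46.4×9.14) = 5.895×10^-6 K/W
R_polyurethane foam = L/(kA) = 0.03/(0.031×9.14) = 0.1059 K/W
R_outer film = 1/(h_o·A) = 1/(25.1×9.14) = 0.004359 K/W
R_total = 0.1149 K/W
Q = ΔT / R_total = 37 / 0.1149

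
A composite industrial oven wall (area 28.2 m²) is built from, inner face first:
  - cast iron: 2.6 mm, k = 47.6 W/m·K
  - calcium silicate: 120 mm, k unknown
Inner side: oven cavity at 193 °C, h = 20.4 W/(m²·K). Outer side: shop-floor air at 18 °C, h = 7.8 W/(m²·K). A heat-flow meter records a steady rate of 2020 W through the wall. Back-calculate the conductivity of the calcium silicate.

k ≈ 0.053 W/(m·K)

Treating each layer as a thermal resistance in series:
R_inner film = 1/(h_i·A) = 1/(20.4×28.2) = 0.001738 K/W
R_cast iron = L/(kA) = 0.0026/(47.6×28.2) = 1.937×10^-6 K/W
R_outer film = 1/(h_o·A) = 1/(7.8×28.2) = 0.004546 K/W
Sum of known resistances R_other = 0.006287 K/W
Total R = ΔT/Q = 175/2020 = 0.08663 K/W
R_calcium silicate = R_total − R_other = 0.08035 K/W
k = L/(R·A) = 0.12/(0.08035×28.2)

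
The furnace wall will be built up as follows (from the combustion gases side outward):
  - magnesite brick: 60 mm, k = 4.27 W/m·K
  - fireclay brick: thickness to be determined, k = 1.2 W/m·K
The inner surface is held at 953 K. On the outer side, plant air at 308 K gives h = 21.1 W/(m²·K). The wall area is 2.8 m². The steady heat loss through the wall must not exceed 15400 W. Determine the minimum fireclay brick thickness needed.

Series thermal resistances:
R_magnesite brick = L/(kA) = 0.06/(4.27×2.8) = 0.005018 K/W
R_outer film = 1/(h_o·A) = 1/(21.1×2.8) = 0.01693 K/W
Sum of the known resistances R_other = 0.02194 K/W
Required total resistance R_tot = ΔT/Q_allow = 645/15400 = 0.04188 K/W
R_fireclay brick = R_tot − R_other = 0.01994 K/W
L = R·k·A = 0.01994×1.2×2.8

L ≈ 67 mm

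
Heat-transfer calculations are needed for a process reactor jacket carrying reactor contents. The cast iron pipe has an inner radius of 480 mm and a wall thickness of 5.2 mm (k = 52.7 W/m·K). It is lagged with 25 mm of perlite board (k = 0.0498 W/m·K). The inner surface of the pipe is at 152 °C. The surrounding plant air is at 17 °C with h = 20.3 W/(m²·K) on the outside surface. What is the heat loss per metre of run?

Treating each annulus and film as a series resistance:
R_cast iron pipe wall = ln(485.2/480)/(2π×52.7×1) = 3.254×10^-5 K/W
R_perlite board = ln(510.2/485.2)/(2π×0.0498×1) = 0.1606 K/W
R_outer film = 1/(h_o·2πr_oL) = 1/(20.3×2π×0.5102×1) = 0.01537 K/W
R_total = 0.176 K/W
Q = ΔT/R_total = 135/0.176

q′ ≈ 767 W/m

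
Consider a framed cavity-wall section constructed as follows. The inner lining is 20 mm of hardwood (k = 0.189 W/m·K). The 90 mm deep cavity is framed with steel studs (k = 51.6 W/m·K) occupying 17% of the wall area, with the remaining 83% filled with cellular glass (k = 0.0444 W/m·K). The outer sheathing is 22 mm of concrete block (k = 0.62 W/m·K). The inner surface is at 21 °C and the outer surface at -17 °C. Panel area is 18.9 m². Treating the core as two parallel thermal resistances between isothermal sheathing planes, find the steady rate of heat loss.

Q ≈ 4740 W

Sheathing layers in series; stud and cavity paths in parallel between them.
R_inner = 0.02/(0.189×18.9) = 0.005599 K/W
R_stud  = 0.09/(51.6×0.17×18.9) = 5.429×10^-4 K/W
R_cav   = 0.09/(0.0444×0.83×18.9) = 0.1292 K/W
1/R_core = 1/R_stud + 1/R_cav → R_core = 5.406×10^-4 K/W
R_outer = 0.022/(0.62×18.9) = 0.001877 K/W
R_total = 0.008017 K/W
Q = ΔT/R_total = 38/0.008017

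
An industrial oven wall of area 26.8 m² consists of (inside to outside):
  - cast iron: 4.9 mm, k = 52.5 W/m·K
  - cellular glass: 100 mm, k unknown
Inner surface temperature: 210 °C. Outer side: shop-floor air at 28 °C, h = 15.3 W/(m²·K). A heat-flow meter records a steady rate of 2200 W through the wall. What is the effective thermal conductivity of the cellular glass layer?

Thermal resistances in series:
R_cast iron = L/(kA) = 0.0049/(52.5×26.8) = 3.483×10^-6 K/W
R_outer film = 1/(h_o·A) = 1/(15.3×26.8) = 0.002439 K/W
Sum of known resistances R_other = 0.002442 K/W
Total R = ΔT/Q = 182/2200 = 0.08273 K/W
R_cellular glass = R_total − R_other = 0.08029 K/W
k = L/(R·A) = 0.1/(0.08029×26.8)

k ≈ 0.0465 W/(m·K)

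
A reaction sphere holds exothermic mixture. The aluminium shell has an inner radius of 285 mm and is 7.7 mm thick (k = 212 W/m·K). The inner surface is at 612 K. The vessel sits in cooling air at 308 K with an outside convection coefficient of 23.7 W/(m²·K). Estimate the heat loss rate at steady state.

Q ≈ 7750 W

Each spherical layer contributes R = (1/r_i − 1/r_o)/(4πk):
R_aluminium shell = (1/0.285 − 1/0.2927)/(4π×212) = 3.465×10^-5 K/W
R_outer film = 1/(h·4πr_o²) = 1/(23.7×4π×0.2927²) = 0.03919 K/W
R_total = 0.03923 K/W
Q = ΔT/R_total = 304/0.03923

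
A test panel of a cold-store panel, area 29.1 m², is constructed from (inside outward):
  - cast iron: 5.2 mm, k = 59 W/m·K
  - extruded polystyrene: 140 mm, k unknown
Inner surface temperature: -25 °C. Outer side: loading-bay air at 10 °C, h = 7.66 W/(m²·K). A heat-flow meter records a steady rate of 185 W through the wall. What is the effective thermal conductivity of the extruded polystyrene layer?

k ≈ 0.026 W/(m·K)

Series thermal resistances:
R_cast iron = L/(kA) = 0.0052/(59×29.1) = 3.029×10^-6 K/W
R_outer film = 1/(h_o·A) = 1/(7.66×29.1) = 0.004486 K/W
Sum of known resistances R_other = 0.004489 K/W
Total R = ΔT/Q = 35/185 = 0.1892 K/W
R_extruded polystyrene = R_total − R_other = 0.1847 K/W
k = L/(R·A) = 0.14/(0.1847×29.1)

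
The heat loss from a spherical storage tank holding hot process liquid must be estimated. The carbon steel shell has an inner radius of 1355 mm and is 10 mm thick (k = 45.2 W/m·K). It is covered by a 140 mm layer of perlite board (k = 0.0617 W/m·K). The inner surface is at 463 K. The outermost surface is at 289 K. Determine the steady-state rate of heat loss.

For a spherical shell R = (1/r₁ − 1/r₂)/(4πk); film R = 1/(h·4πr²). In series:
R_carbon steel shell = (1/1.355 − 1/1.365)/(4π×45.2) = 9.519×10^-6 K/W
R_perlite board = (1/1.365 − 1/1.505)/(4π×0.0617) = 0.08789 K/W
R_total = 0.0879 K/W
Q = ΔT/R_total = 174/0.0879

Q ≈ 1980 W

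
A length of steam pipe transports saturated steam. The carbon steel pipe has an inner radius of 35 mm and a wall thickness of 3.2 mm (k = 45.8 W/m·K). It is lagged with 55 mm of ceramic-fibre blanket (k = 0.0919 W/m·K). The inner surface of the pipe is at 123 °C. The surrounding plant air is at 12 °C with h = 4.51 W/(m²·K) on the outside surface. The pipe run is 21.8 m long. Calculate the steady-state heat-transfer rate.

Q ≈ 1260 W

Treating each annulus and film as a series resistance:
R_carbon steel pipe wall = ln(38.2/35)/(2π×45.8×21.8) = 1.395×10^-5 K/W
R_ceramic-fibre blanket = ln(93.2/38.2)/(2π×0.0919×21.8) = 0.07085 K/W
R_outer film = 1/(h_o·2πr_oL) = 1/(4.51×2π×0.0932×21.8) = 0.01737 K/W
R_total = 0.08824 K/W
Q = ΔT/R_total = 111/0.08824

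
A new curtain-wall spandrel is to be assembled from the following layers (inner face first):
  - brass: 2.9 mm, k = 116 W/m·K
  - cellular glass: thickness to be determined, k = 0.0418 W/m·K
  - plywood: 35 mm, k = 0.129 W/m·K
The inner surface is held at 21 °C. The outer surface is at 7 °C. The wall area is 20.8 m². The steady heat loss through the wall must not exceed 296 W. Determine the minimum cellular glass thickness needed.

Using the resistance-network approach (series):
R_brass = L/(kA) = 0.0029/(116×20.8) = 1.202×10^-6 K/W
R_plywood = L/(kA) = 0.035/(0.129×20.8) = 0.01304 K/W
Sum of the known resistances R_other = 0.01305 K/W
Required total resistance R_tot = ΔT/Q_allow = 14/296 = 0.0473 K/W
R_cellular glass = R_tot − R_other = 0.03425 K/W
L = R·k·A = 0.03425×0.0418×20.8

L ≈ 29.8 mm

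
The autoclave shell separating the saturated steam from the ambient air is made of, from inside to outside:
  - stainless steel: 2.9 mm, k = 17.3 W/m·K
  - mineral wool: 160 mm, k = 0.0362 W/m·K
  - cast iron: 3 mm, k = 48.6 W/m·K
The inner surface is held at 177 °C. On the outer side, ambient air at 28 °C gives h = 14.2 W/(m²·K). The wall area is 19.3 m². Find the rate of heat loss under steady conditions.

Q ≈ 640 W

Using the resistance-network approach (series):
R_stainless steel = L/(kA) = 0.0029/(17.3×19.3) = 8.685×10^-6 K/W
R_mineral wool = L/(kA) = 0.16/(0.0362×19.3) = 0.229 K/W
R_cast iron = L/(kA) = 0.003/(48.6×19.3) = 3.198×10^-6 K/W
R_outer film = 1/(h_o·A) = 1/(14.2×19.3) = 0.003649 K/W
R_total = 0.2327 K/W
Q = ΔT / R_total = 149 / 0.2327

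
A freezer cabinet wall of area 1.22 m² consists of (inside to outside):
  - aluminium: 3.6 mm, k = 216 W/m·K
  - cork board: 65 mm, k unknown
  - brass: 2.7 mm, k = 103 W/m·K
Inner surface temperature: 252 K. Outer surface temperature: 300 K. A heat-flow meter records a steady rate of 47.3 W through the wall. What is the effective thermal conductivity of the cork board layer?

Thermal resistances in series:
R_aluminium = L/(kA) = 0.0036/(216×1.22) = 1.366×10^-5 K/W
R_brass = L/(kA) = 0.0027/(103×1.22) = 2.149×10^-5 K/W
Sum of known resistances R_other = 3.515×10^-5 K/W
Total R = ΔT/Q = 48/47.3 = 1.015 K/W
R_cork board = R_total − R_other = 1.015 K/W
k = L/(R·A) = 0.065/(1.015×1.22)

k ≈ 0.0525 W/(m·K)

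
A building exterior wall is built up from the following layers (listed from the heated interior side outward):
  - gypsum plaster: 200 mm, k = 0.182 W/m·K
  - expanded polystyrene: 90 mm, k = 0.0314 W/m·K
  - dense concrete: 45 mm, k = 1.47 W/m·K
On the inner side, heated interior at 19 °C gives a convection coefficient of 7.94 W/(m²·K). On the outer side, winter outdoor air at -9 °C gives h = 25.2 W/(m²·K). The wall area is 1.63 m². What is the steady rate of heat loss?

Series thermal resistances:
R_inner film = 1/(h_i·A) = 1/(7.94×1.63) = 0.07727 K/W
R_gypsum plaster = L/(kA) = 0.2/(0.182×1.63) = 0.6742 K/W
R_expanded polystyrene = L/(kA) = 0.09/(0.0314×1.63) = 1.758 K/W
R_dense concrete = L/(kA) = 0.045/(1.47×1.63) = 0.01878 K/W
R_outer film = 1/(h_o·A) = 1/(25.2×1.63) = 0.02435 K/W
R_total = 2.553 K/W
Q = ΔT / R_total = 28 / 2.553

Q ≈ 11 W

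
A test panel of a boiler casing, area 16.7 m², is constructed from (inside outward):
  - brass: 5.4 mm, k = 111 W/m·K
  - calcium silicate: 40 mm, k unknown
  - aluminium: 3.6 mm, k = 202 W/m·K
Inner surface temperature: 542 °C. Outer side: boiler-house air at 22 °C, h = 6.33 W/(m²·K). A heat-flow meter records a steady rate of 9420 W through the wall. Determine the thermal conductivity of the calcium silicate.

Series thermal resistances:
R_brass = L/(kA) = 0.0054/(111×16.7) = 2.913×10^-6 K/W
R_aluminium = L/(kA) = 0.0036/(202×16.7) = 1.067×10^-6 K/W
R_outer film = 1/(h_o·A) = 1/(6.33×16.7) = 0.00946 K/W
Sum of known resistances R_other = 0.009464 K/W
Total R = ΔT/Q = 520/9420 = 0.0552 K/W
R_calcium silicate = R_total − R_other = 0.04574 K/W
k = L/(R·A) = 0.04/(0.04574×16.7)

k ≈ 0.0524 W/(m·K)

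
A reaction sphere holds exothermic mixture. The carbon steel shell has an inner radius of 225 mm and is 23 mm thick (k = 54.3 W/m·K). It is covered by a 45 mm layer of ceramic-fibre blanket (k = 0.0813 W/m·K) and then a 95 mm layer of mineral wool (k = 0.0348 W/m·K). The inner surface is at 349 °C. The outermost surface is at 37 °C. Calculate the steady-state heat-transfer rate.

Each spherical layer contributes R = (1/r_i − 1/r_o)/(4πk):
R_carbon steel shell = (1/0.225 − 1/0.248)/(4π×54.3) = 6.041×10^-4 K/W
R_ceramic-fibre blanket = (1/0.248 − 1/0.293)/(4π×0.0813) = 0.6062 K/W
R_mineral wool = (1/0.293 − 1/0.388)/(4π×0.0348) = 1.911 K/W
R_total = 2.518 K/W
Q = ΔT/R_total = 312/2.518

Q ≈ 124 W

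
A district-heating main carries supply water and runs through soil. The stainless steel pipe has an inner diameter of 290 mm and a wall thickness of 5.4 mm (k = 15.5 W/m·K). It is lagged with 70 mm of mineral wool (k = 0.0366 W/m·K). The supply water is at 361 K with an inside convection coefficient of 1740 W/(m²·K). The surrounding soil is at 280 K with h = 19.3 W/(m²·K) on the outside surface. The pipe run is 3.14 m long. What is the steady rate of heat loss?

Q ≈ 150 W

Cylindrical conduction, so R = ln(r₂/r₁)/(2πkL) per layer, in series:
R_inner film = 1/(h_i·2πr₁L) = 1/(1740×2π×0.145×3.14) = 2.009×10^-4 K/W
R_stainless steel pipe wall = ln(150.4/145)/(2π×15.5×3.14) = 1.196×10^-4 K/W
R_mineral wool = ln(220.4/150.4)/(2π×0.0366×3.14) = 0.5292 K/W
R_outer film = 1/(h_o·2πr_oL) = 1/(19.3×2π×0.2204×3.14) = 0.01192 K/W
R_total = 0.5415 K/W
Q = ΔT/R_total = 81/0.5415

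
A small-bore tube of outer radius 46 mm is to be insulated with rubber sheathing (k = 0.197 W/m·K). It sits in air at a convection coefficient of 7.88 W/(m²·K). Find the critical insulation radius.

r_cr ≈ 25 mm

For a cylinder r_cr = k/h = 0.197/7.88
r_cr = 25 mm; since the bare radius (46 mm) is above r_cr, any added insulation will reduce heat loss.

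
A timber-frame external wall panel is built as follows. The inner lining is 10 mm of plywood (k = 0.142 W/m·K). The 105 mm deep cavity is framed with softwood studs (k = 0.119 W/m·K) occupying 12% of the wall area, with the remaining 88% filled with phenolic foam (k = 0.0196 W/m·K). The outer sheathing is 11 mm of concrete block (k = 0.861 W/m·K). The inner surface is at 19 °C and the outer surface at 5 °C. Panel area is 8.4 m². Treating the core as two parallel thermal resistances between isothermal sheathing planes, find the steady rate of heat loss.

Q ≈ 34.5 W

Sheathing layers in series; stud and cavity paths in parallel between them.
R_inner = 0.01/(0.142×8.4) = 0.008384 K/W
R_stud  = 0.105/(0.119×0.12×8.4) = 0.8754 K/W
R_cav   = 0.105/(0.0196×0.88×8.4) = 0.7247 K/W
1/R_core = 1/R_stud + 1/R_cav → R_core = 0.3965 K/W
R_outer = 0.011/(0.861×8.4) = 0.001521 K/W
R_total = 0.4064 K/W
Q = ΔT/R_total = 14/0.4064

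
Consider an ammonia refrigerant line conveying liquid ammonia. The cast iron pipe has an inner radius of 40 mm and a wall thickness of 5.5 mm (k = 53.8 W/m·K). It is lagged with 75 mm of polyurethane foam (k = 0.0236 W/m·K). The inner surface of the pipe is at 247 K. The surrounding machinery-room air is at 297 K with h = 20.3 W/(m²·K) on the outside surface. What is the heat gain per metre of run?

Radial resistances (cylindrical: R_cond = ln(r_o/r_i)/(2πkL), R_conv = 1/(h·2πrL)):
R_cast iron pipe wall = ln(45.5/40)/(2π×53.8×1) = 3.811×10^-4 K/W
R_polyurethane foam = ln(120.5/45.5)/(2π×0.0236×1) = 6.568 K/W
R_outer film = 1/(h_o·2πr_oL) = 1/(20.3×2π×0.1205×1) = 0.06506 K/W
R_total = 6.634 K/W
Q = ΔT/R_total = 50/6.634

q′ ≈ 7.54 W/m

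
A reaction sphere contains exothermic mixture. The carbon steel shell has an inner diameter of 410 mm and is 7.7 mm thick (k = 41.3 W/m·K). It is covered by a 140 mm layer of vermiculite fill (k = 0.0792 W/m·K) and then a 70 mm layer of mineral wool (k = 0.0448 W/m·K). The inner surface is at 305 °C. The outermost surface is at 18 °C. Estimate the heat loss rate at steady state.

Q ≈ 106 W

Spherical conduction: R = (1/r_in − 1/r_out)/(4πk) per layer; series-sum.
R_carbon steel shell = (1/0.205 − 1/0.2127)/(4π×41.3) = 3.403×10^-4 K/W
R_vermiculite fill = (1/0.2127 − 1/0.3527)/(4π×0.0792) = 1.875 K/W
R_mineral wool = (1/0.3527 − 1/0.4227)/(4π×0.0448) = 0.834 K/W
R_total = 2.709 K/W
Q = ΔT/R_total = 287/2.709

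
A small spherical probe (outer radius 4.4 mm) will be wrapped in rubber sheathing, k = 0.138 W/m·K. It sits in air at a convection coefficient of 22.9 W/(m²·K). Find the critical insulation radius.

For a sphere r_cr = 2k/h = 2×0.138/22.9
r_cr = 12.1 mm; since the bare radius (4.4 mm) is below r_cr, adding a thin layer of insulation will *increase* heat loss.

r_cr ≈ 12.1 mm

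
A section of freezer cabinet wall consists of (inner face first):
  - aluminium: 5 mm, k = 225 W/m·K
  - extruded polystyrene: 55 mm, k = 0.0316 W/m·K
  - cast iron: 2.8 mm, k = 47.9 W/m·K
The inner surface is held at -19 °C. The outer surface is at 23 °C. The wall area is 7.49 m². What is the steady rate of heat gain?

Treating each layer as a thermal resistance in series:
R_aluminium = L/(kA) = 0.005/(225×7.49) = 2.967×10^-6 K/W
R_extruded polystyrene = L/(kA) = 0.055/(0.0316×7.49) = 0.2324 K/W
R_cast iron = L/(kA) = 0.0028/(47.9×7.49) = 7.804×10^-6 K/W
R_total = 0.2324 K/W
Q = ΔT / R_total = 42 / 0.2324

Q ≈ 181 W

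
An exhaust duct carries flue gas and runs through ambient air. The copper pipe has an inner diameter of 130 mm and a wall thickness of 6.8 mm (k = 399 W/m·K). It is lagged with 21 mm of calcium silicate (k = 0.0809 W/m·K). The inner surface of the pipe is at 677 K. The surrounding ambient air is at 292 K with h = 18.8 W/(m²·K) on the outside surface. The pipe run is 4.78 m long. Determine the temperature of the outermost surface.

T ≈ 351 K

Cylindrical conduction, so R = ln(r₂/r₁)/(2πkL) per layer, in series:
R_copper pipe wall = ln(71.8/65)/(2π×399×4.78) = 8.303×10^-6 K/W
R_calcium silicate = ln(92.8/71.8)/(2π×0.0809×4.78) = 0.1056 K/W
R_outer film = 1/(h_o·2πr_oL) = 1/(18.8×2π×0.0928×4.78) = 0.01908 K/W
R_total = 0.1247 K/W
Q = ΔT/R_total = 385/0.1247
Q = 3090 W
T_interface = T_inner − Q·ΣR(inner→interface) = 677 − 3090×0.1056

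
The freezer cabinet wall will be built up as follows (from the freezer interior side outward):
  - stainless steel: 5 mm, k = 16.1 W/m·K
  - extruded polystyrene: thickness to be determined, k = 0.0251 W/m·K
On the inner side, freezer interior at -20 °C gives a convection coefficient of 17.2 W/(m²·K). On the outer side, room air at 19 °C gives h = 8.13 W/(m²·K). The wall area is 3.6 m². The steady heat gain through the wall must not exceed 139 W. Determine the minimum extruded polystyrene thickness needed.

L ≈ 20.8 mm

Model the wall as resistances in series:
R_inner film = 1/(h_i·A) = 1/(17.2×3.6) = 0.01615 K/W
R_stainless steel = L/(kA) = 0.005/(16.1×3.6) = 8.627×10^-5 K/W
R_outer film = 1/(h_o·A) = 1/(8.13×3.6) = 0.03417 K/W
Sum of the known resistances R_other = 0.0504 K/W
Required total resistance R_tot = ΔT/Q_allow = 39/139 = 0.2806 K/W
R_extruded polystyrene = R_tot − R_other = 0.2302 K/W
L = R·k·A = 0.2302×0.0251×3.6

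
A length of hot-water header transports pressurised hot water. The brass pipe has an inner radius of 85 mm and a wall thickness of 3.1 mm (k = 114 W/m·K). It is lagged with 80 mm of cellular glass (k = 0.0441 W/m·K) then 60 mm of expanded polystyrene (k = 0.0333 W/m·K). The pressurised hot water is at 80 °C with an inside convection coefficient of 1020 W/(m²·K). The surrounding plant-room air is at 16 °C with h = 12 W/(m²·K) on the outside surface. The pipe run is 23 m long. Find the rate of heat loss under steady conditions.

Per-layer cylindrical resistances, series-summed:
R_inner film = 1/(h_i·2πr₁L) = 1/(1020×2π×0.085×23) = 7.981×10^-5 K/W
R_brass pipe wall = ln(88.1/85)/(2π×114×23) = 2.174×10^-6 K/W
R_cellular glass = ln(168.1/88.1)/(2π×0.0441×23) = 0.1014 K/W
R_expanded polystyrene = ln(228.1/168.1)/(2π×0.0333×23) = 0.06343 K/W
R_outer film = 1/(h_o·2πr_oL) = 1/(12×2π×0.2281×23) = 0.002528 K/W
R_total = 0.1674 K/W
Q = ΔT/R_total = 64/0.1674

Q ≈ 382 W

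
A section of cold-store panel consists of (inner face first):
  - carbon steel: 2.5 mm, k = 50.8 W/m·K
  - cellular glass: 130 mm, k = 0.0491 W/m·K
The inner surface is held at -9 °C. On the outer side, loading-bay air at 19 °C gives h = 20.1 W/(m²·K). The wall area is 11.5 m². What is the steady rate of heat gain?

Q ≈ 119 W

Series thermal resistances:
R_carbon steel = L/(kA) = 0.0025/(50.8×11.5) = 4.279×10^-6 K/W
R_cellular glass = L/(kA) = 0.13/(0.0491×11.5) = 0.2302 K/W
R_outer film = 1/(h_o·A) = 1/(20.1×11.5) = 0.004326 K/W
R_total = 0.2346 K/W
Q = ΔT / R_total = 28 / 0.2346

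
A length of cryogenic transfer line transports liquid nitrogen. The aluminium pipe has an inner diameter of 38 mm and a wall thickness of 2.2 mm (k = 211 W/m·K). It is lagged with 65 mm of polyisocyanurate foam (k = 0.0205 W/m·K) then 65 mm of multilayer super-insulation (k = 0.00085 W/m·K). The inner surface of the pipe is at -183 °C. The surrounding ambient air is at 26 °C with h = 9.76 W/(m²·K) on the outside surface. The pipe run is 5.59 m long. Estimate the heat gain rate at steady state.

For a radial system each layer contributes R = ln(r_out/r_in)/(2πkL); films add R = 1/(hA).
R_aluminium pipe wall = ln(21.2/19)/(2π×211×5.59) = 1.478×10^-5 K/W
R_polyisocyanurate foam = ln(86.2/21.2)/(2π×0.0205×5.59) = 1.948 K/W
R_multilayer super-insulation = ln(151.2/86.2)/(2π×0.00085×5.59) = 18.82 K/W
R_outer film = 1/(h_o·2πr_oL) = 1/(9.76×2π×0.1512×5.59) = 0.01929 K/W
R_total = 20.79 K/W
Q = ΔT/R_total = 209/20.79

Q ≈ 10.1 W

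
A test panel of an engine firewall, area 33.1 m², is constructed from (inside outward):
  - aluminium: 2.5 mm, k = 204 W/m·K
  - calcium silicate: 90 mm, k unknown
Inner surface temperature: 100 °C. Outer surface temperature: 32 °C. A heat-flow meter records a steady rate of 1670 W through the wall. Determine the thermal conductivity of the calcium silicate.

Series thermal resistances:
R_aluminium = L/(kA) = 0.0025/(204×33.1) = 3.702×10^-7 K/W
Sum of known resistances R_other = 3.702×10^-7 K/W
Total R = ΔT/Q = 68/1670 = 0.04072 K/W
R_calcium silicate = R_total − R_other = 0.04072 K/W
k = L/(R·A) = 0.09/(0.04072×33.1)

k ≈ 0.0668 W/(m·K)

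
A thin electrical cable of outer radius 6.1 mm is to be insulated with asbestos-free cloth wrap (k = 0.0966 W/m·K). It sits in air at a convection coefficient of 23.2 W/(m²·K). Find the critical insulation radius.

For a cylinder r_cr = k/h = 0.0966/23.2
r_cr = 4.16 mm; since the bare radius (6.1 mm) is above r_cr, any added insulation will reduce heat loss.

r_cr ≈ 4.16 mm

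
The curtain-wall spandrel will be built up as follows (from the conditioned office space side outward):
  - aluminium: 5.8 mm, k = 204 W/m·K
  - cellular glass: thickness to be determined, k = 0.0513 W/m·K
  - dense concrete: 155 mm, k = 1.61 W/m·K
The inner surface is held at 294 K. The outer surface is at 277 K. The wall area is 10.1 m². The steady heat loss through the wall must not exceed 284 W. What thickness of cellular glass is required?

L ≈ 26.1 mm

Model the wall as resistances in series:
R_aluminium = L/(kA) = 0.0058/(204×10.1) = 2.815×10^-6 K/W
R_dense concrete = L/(kA) = 0.155/(1.61×10.1) = 0.009532 K/W
Sum of the known resistances R_other = 0.009535 K/W
Required total resistance R_tot = ΔT/Q_allow = 17/284 = 0.05986 K/W
R_cellular glass = R_tot − R_other = 0.05032 K/W
L = R·k·A = 0.05032×0.0513×10.1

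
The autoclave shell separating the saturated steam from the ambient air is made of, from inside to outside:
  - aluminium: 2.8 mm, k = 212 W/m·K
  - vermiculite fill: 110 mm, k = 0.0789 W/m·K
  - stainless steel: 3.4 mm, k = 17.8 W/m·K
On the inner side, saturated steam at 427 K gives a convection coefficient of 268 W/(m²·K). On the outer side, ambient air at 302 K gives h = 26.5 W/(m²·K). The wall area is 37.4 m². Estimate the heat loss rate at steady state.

Q ≈ 3260 W

Using the resistance-network approach (series):
R_inner film = 1/(h_i·A) = 1/(268×37.4) = 9.977×10^-5 K/W
R_aluminium = L/(kA) = 0.0028/(212×37.4) = 3.531×10^-7 K/W
R_vermiculite fill = L/(kA) = 0.11/(0.0789×37.4) = 0.03728 K/W
R_stainless steel = L/(kA) = 0.0034/(17.8×37.4) = 5.107×10^-6 K/W
R_outer film = 1/(h_o·A) = 1/(26.5×37.4) = 0.001009 K/W
R_total = 0.03839 K/W
Q = ΔT / R_total = 125 / 0.03839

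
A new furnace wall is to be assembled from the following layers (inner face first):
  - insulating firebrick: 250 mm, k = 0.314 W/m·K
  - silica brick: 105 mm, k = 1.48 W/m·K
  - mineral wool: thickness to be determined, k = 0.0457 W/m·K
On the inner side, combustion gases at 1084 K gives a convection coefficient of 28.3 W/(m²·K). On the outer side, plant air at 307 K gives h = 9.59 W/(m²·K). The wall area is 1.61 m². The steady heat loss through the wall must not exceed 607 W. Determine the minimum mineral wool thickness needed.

Series thermal resistances:
R_inner film = 1/(h_i·A) = 1/(28.3×1.61) = 0.02195 K/W
R_insulating firebrick = L/(kA) = 0.25/(0.314×1.61) = 0.4945 K/W
R_silica brick = L/(kA) = 0.105/(1.48×1.61) = 0.04407 K/W
R_outer film = 1/(h_o·A) = 1/(9.59×1.61) = 0.06477 K/W
Sum of the known resistances R_other = 0.6253 K/W
Required total resistance R_tot = ΔT/Q_allow = 777/607 = 1.28 K/W
R_mineral wool = R_tot − R_other = 0.6548 K/W
L = R·k·A = 0.6548×0.0457×1.61

L ≈ 48.2 mm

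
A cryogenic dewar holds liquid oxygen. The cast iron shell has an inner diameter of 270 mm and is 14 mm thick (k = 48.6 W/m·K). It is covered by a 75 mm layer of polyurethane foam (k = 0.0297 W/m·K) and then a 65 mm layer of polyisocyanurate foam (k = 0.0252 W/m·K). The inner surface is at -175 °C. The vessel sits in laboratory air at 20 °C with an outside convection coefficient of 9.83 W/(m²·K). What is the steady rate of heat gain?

Q ≈ 21 W

Spherical conduction: R = (1/r_in − 1/r_out)/(4πk) per layer; series-sum.
R_cast iron shell = (1/0.135 − 1/0.149)/(4π×48.6) = 0.00114 K/W
R_polyurethane foam = (1/0.149 − 1/0.224)/(4π×0.0297) = 6.021 K/W
R_polyisocyanurate foam = (1/0.224 − 1/0.289)/(4π×0.0252) = 3.171 K/W
R_outer film = 1/(h·4πr_o²) = 1/(9.83×4π×0.289²) = 0.09693 K/W
R_total = 9.29 K/W
Q = ΔT/R_total = 195/9.29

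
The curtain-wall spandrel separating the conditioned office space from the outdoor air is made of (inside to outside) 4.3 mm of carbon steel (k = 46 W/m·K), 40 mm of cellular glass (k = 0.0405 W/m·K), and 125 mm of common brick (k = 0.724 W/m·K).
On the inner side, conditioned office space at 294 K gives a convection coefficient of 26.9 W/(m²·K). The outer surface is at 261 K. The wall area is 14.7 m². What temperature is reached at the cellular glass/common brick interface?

Series thermal resistances:
R_inner film = 1/(h_i·A) = 1/(26.9×14.7) = 0.002529 K/W
R_carbon steel = L/(kA) = 0.0043/(46×14.7) = 6.359×10^-6 K/W
R_cellular glass = L/(kA) = 0.04/(0.0405×14.7) = 0.06719 K/W
R_common brick = L/(kA) = 0.125/(0.724×14.7) = 0.01175 K/W
R_total = 0.08147 K/W;  Q = ΔT/R_total = 33/0.08147 = 405.1 W
T_interface = T_inner − Q·ΣR(inner→interface) = 294 − 405×0.06972

T ≈ 266 K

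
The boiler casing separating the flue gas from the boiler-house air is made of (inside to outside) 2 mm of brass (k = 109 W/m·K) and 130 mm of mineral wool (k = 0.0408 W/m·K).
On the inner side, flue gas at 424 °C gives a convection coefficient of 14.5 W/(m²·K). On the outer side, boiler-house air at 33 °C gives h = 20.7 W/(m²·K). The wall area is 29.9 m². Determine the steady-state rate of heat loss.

Treating each layer as a thermal resistance in series:
R_inner film = 1/(h_i·A) = 1/(14.5×29.9) = 0.002307 K/W
R_brass = L/(kA) = 0.002/(109×29.9) = 6.137×10^-7 K/W
R_mineral wool = L/(kA) = 0.13/(0.0408×29.9) = 0.1066 K/W
R_outer film = 1/(h_o·A) = 1/(20.7×29.9) = 0.001616 K/W
R_total = 0.1105 K/W
Q = ΔT / R_total = 391 / 0.1105

Q ≈ 3540 W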